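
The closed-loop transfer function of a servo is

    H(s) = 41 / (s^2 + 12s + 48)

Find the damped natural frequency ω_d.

ω_d ≈ 3.464 rad/s

Comparing s^2 + 12s + 48 to s^2 + 2ζωₙs + ωₙ²: ωₙ = √48 ≈ 6.928 rad/s and ζ = 12/(2·√48) ≈ 0.8660.
ζωₙ = 12/2 = 6, so ω_d = ωₙ√(1−ζ²) = √(ωₙ² − (ζωₙ)²) = √(48 − 6²) = √12 ≈ 3.464 rad/s.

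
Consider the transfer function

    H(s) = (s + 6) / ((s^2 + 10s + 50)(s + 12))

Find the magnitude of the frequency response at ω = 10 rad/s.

|H(j10)| ≈ 0.006678

Substitute s = j10: numerator = 6 + j10, denominator = -1600 + j700.
|H(j10)| = |6 + j10| / |-1600 + j700| = 11.662 / 1746.4 ≈ 0.006678.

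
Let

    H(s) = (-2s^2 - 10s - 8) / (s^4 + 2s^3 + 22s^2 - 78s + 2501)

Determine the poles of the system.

The poles are the roots of the denominator s^4 + 2s^3 + 22s^2 - 78s + 2501 = 0.
No real roots exist; factor into two real quadratics: (s^2 - 8s + 41)(s^2 + 10s + 61) = 0.
Each quadratic gives a conjugate pair via the quadratic formula.

s = 4 + 5j, 4 - 5j, -5 + 6j, -5 - 6j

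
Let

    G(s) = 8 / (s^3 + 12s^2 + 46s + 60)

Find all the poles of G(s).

The poles are the roots of the denominator s^3 + 12s^2 + 46s + 60 = 0.
Trying s = -6: the polynomial evaluates to 0, so (s + 6) is a factor.
Dividing out leaves s^2 + 6s + 10 = 0.
The quadratic formula then gives s = -3 ± 1j.

s = -3 ± j, -6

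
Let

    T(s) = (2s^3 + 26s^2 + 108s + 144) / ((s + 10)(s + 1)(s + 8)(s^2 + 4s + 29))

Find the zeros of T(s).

s = -6, -4, -3

Set the numerator to zero: 2s^3 + 26s^2 + 108s + 144 = 0, i.e. 2·(s^3 + 13s^2 + 54s + 72) = 0.
Factoring: (s + 6)(s + 4)(s + 3) = 0.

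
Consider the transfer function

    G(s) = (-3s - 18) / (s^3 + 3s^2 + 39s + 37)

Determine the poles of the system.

s = -1 ± 6j, -1

The poles are the roots of the denominator s^3 + 3s^2 + 39s + 37 = 0.
Trying s = -1: the polynomial evaluates to 0, so (s + 1) is a factor.
Dividing out leaves s^2 + 2s + 37 = 0.
The quadratic formula then gives s = -1 ± 6j.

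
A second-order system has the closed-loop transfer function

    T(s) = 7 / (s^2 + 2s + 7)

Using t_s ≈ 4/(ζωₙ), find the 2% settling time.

t_s ≈ 4 s

Comparing s^2 + 2s + 7 to s^2 + 2ζωₙs + ωₙ²: ωₙ = √7 ≈ 2.646 rad/s and ζ = 2/(2·√7) ≈ 0.3780.
ζωₙ = 2/2 = 1, so t_s ≈ 4/(ζωₙ) = 4/1 = 4 s.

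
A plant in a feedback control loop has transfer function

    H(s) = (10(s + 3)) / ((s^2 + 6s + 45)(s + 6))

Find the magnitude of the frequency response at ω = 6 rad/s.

|H(j6)| ≈ 0.2130

Substitute s = j6: numerator = 30 + j60, denominator = -162 + j270.
|H(j6)| = |30 + j60| / |-162 + j270| = 67.082 / 314.87 ≈ 0.2130.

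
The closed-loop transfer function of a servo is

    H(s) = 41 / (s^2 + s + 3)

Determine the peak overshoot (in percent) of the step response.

Comparing s^2 + s + 3 to s^2 + 2ζωₙs + ωₙ²: ωₙ = √3 ≈ 1.732 rad/s and ζ = 1/(2·√3) ≈ 0.2887.
%OS = 100·exp(−πζ/√(1−ζ²)) = 100·exp(−π·0.2887/√(1−0.2887²)) ≈ 38.8%.

%OS ≈ 38.8%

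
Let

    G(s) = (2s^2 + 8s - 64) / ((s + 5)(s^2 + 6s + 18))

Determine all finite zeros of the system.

s = -8, 4

Set the numerator to zero: 2s^2 + 8s - 64 = 0, i.e. 2·(s^2 + 4s - 32) = 0.
Factoring: (s + 8)(s - 4) = 0.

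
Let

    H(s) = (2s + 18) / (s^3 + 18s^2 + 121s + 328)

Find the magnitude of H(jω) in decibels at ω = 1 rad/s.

Substitute s = j1: numerator = 18 + j2, denominator = 310 + j120.
|H(j1)| = |18 + j2| / |310 + j120| = 18.111 / 332.42 ≈ 0.05448.
In decibels: 20·log₁₀(0.05448) ≈ -25.3 dB.

|H(j1)|_dB ≈ -25.3 dB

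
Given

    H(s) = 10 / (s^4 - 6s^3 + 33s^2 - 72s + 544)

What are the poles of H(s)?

The poles are the roots of the denominator s^4 - 6s^3 + 33s^2 - 72s + 544 = 0.
No real roots exist; factor into two real quadratics: (s^2 - 8s + 32)(s^2 + 2s + 17) = 0.
Each quadratic gives a conjugate pair via the quadratic formula.

s = 4 ± 4j, -1 ± 4j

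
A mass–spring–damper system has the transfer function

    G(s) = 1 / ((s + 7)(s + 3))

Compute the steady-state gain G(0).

G(0) = 1/21 ≈ 0.04762

At s = 0 each factor (s + a) contributes a and each (s^2 + bs + c) contributes c.
G(0) = 1·1 / ((7) · (3)) = 1/21 = 1/21.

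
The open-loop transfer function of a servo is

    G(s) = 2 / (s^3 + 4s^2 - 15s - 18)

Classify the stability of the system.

unstable

The denominator s^3 + 4s^2 - 15s - 18 factors as (s + 6)(s - 3)(s + 1), giving poles at s = -6, 3, -1.
Since the pole(s) at s = 3 lie in the right half-plane, the system is unstable.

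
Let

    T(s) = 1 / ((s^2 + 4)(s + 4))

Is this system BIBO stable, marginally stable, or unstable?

The poles can be read from the denominator factors: s = ±2j, -4.
Since the simple pole(s) at s = ±2j lie on the jω-axis with none in the right half-plane, the system is marginally stable.

marginally stable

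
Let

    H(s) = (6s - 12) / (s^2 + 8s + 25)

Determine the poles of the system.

s = -4 ± 3j

The poles are the roots of the denominator s^2 + 8s + 25 = 0.
Using the quadratic formula: s = (-8 ± √(-36))/2 = -4 ± 3j.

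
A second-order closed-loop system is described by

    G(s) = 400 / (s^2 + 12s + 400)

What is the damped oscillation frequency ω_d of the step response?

Comparing s^2 + 12s + 400 to s^2 + 2ζωₙs + ωₙ²: ωₙ = 20 rad/s and ζ = 12/(2·20) = 0.3.
ζωₙ = 12/2 = 6, so ω_d = ωₙ√(1−ζ²) = √(ωₙ² − (ζωₙ)²) = √(400 − 6²) = √364 ≈ 19.08 rad/s.

ω_d ≈ 19.08 rad/s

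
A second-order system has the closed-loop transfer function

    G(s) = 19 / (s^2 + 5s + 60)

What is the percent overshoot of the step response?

Comparing s^2 + 5s + 60 to s^2 + 2ζωₙs + ωₙ²: ωₙ = √60 ≈ 7.746 rad/s and ζ = 5/(2·√60) ≈ 0.3227.
%OS = 100·exp(−πζ/√(1−ζ²)) = 100·exp(−π·0.3227/√(1−0.3227²)) ≈ 34.3%.

%OS ≈ 34.3%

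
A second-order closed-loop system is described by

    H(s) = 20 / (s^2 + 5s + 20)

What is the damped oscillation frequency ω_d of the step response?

Comparing s^2 + 5s + 20 to s^2 + 2ζωₙs + ωₙ²: ωₙ = √20 ≈ 4.472 rad/s and ζ = 5/(2·√20) ≈ 0.5590.
ζωₙ = 5/2 = 2.5, so ω_d = ωₙ√(1−ζ²) = √(ωₙ² − (ζωₙ)²) = √(20 − 2.5²) = √13.75 ≈ 3.708 rad/s.

ω_d ≈ 3.708 rad/s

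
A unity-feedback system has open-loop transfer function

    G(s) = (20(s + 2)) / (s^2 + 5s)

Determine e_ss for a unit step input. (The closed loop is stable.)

e_ss = 0

G(s) has one pole at the origin.
This is a Type 1 system; for a step input the steady-state error is zero.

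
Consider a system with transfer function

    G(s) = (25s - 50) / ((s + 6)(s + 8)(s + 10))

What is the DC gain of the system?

G(0) = -5/48 ≈ -0.1042

Set s = 0: G(0) = (-50) / (480) = -5/48.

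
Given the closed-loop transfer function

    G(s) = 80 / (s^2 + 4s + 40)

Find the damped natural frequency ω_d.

ω_d = 6 rad/s

Comparing s^2 + 4s + 40 to s^2 + 2ζωₙs + ωₙ²: ωₙ = √40 ≈ 6.325 rad/s and ζ = 4/(2·√40) ≈ 0.3162.
ζωₙ = 4/2 = 2, so ω_d = ωₙ√(1−ζ²) = √(ωₙ² − (ζωₙ)²) = √(40 − 2²) = √36 = 6 rad/s.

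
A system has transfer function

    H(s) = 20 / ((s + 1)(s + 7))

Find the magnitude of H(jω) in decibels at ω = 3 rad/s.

Substitute s = j3: numerator = 20, denominator = -2 + j24.
|H(j3)| = |20| / |-2 + j24| = 20 / 24.083 ≈ 0.8305.
In decibels: 20·log₁₀(0.8305) ≈ -1.61 dB.

|H(j3)|_dB ≈ -1.61 dB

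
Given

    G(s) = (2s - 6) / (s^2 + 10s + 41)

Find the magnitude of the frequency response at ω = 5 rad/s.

Substitute s = j5: numerator = -6 + j10, denominator = 16 + j50.
|G(j5)| = |-6 + j10| / |16 + j50| = 11.662 / 52.498 ≈ 0.2221.

|G(j5)| ≈ 0.2221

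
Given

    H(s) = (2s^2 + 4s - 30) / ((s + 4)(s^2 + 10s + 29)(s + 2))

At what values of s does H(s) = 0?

s = -5, 3

Set the numerator to zero: 2s^2 + 4s - 30 = 0, i.e. 2·(s^2 + 2s - 15) = 0.
Factoring: (s + 5)(s - 3) = 0.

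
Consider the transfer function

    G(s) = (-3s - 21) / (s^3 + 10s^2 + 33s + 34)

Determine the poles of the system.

The poles are the roots of the denominator s^3 + 10s^2 + 33s + 34 = 0.
Trying s = -2: the polynomial evaluates to 0, so (s + 2) is a factor.
Dividing out leaves s^2 + 8s + 17 = 0.
The quadratic formula then gives s = -4 ± 1j.

s = -4 + j, -4 - j, -2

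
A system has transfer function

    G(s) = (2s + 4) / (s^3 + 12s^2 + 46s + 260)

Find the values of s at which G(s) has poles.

The poles are the roots of the denominator s^3 + 12s^2 + 46s + 260 = 0.
Trying s = -10: the polynomial evaluates to 0, so (s + 10) is a factor.
Dividing out leaves s^2 + 2s + 26 = 0.
The quadratic formula then gives s = -1 ± 5j.

s = -1 ± 5j, -10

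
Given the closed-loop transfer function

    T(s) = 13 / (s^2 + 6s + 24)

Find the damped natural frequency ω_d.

Comparing s^2 + 6s + 24 to s^2 + 2ζωₙs + ωₙ²: ωₙ = √24 ≈ 4.899 rad/s and ζ = 6/(2·√24) ≈ 0.6124.
ζωₙ = 6/2 = 3, so ω_d = ωₙ√(1−ζ²) = √(ωₙ² − (ζωₙ)²) = √(24 − 3²) = √15 ≈ 3.873 rad/s.

ω_d ≈ 3.873 rad/s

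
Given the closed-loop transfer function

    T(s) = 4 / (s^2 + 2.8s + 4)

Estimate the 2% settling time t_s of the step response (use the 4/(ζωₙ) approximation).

Comparing s^2 + 2.8s + 4 to s^2 + 2ζωₙs + ωₙ²: ωₙ = 2 rad/s and ζ = 2.8/(2·2) = 0.7.
ζωₙ = 2.8/2 = 1.4, so t_s ≈ 4/(ζωₙ) = 4/1.4 ≈ 2.857 s.

t_s ≈ 2.857 s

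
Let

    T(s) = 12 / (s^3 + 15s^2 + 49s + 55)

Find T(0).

T(0) = 12/55 ≈ 0.2182

Set s = 0: T(0) = (12) / (55) = 12/55.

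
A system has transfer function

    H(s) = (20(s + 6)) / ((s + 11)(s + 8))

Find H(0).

H(0) = 15/11 ≈ 1.364

At s = 0 each factor (s + a) contributes a and each (s^2 + bs + c) contributes c.
H(0) = 20·(6) / ((11) · (8)) = 120/88 = 15/11.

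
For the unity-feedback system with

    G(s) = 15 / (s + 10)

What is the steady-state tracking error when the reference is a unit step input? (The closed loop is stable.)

G(s) has no poles at the origin.
This is a Type 0 system. Kp = lim_{s→0} G(s) = 15/10 = 3/2.
e_ss = 1/(1 + Kp) = 1/(1 + 3/2) = 2/5 ≈ 0.4000.

e_ss = 0.4000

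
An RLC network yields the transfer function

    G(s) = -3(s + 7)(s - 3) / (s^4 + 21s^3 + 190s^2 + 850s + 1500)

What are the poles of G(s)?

s = -5 ± 5j, -6, -5

The poles are the roots of the denominator s^4 + 21s^3 + 190s^2 + 850s + 1500 = 0.
Trying s = -6: the polynomial evaluates to 0, so (s + 6) is a factor.
Dividing out leaves s^3 + 15s^2 + 100s + 250 = 0.
This factors further as (s^2 + 10s + 50)(s + 5) = 0.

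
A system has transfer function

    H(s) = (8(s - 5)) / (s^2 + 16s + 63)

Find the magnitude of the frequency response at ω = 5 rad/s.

|H(j5)| ≈ 0.6387

Substitute s = j5: numerator = -40 + j40, denominator = 38 + j80.
|H(j5)| = |-40 + j40| / |38 + j80| = 56.569 / 88.566 ≈ 0.6387.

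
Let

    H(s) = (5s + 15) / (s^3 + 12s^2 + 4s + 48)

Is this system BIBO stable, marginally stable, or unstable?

The denominator s^3 + 12s^2 + 4s + 48 factors as (s^2 + 4)(s + 12), giving poles at s = 2j, -2j, -12.
Since the simple pole(s) at s = 2j, -2j lie on the jω-axis with none in the right half-plane, the system is marginally stable.

marginally stable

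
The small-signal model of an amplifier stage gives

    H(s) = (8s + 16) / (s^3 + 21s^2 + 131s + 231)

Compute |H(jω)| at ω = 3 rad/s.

Substitute s = j3: numerator = 16 + j24, denominator = 42 + j366.
|H(j3)| = |16 + j24| / |42 + j366| = 28.844 / 368.40 ≈ 0.07830.

|H(j3)| ≈ 0.07830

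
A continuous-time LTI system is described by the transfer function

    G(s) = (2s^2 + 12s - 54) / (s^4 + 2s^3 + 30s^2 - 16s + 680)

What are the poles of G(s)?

s = 2 + 4j, 2 - 4j, -3 + 5j, -3 - 5j

The poles are the roots of the denominator s^4 + 2s^3 + 30s^2 - 16s + 680 = 0.
No real roots exist; factor into two real quadratics: (s^2 - 4s + 20)(s^2 + 6s + 34) = 0.
Each quadratic gives a conjugate pair via the quadratic formula.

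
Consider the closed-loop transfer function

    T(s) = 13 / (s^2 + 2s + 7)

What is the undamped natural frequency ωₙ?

Compare the denominator to the standard form s^2 + 2ζωₙs + ωₙ².
ωₙ² = 7, so ωₙ = √7 ≈ 2.646 rad/s.

ωₙ ≈ 2.646 rad/s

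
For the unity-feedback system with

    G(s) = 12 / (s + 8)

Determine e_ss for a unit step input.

G(s) has no poles at the origin.
This is a Type 0 system. Kp = lim_{s→0} G(s) = 12/8 = 3/2.
e_ss = 1/(1 + Kp) = 1/(1 + 3/2) = 2/5 ≈ 0.4000.

e_ss = 0.4000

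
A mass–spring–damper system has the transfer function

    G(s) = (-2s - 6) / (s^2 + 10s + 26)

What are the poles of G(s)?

s = -5 + j, -5 - j

The poles are the roots of the denominator s^2 + 10s + 26 = 0.
Using the quadratic formula: s = (-10 ± √(-4))/2 = -5 ± 1j.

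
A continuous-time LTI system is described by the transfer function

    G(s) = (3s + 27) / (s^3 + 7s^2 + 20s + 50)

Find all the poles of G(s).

The poles are the roots of the denominator s^3 + 7s^2 + 20s + 50 = 0.
Trying s = -5: the polynomial evaluates to 0, so (s + 5) is a factor.
Dividing out leaves s^2 + 2s + 10 = 0.
The quadratic formula then gives s = -1 ± 3j.

s = -1 + 3j, -1 - 3j, -5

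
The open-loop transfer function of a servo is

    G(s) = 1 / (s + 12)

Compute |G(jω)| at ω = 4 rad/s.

|G(j4)| ≈ 0.07906

Substitute s = j4: numerator = 1, denominator = 12 + j4.
|G(j4)| = |1| / |12 + j4| = 1 / 12.649 ≈ 0.07906.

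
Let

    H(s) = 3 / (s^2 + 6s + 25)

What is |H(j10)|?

|H(j10)| ≈ 0.03123

Substitute s = j10: numerator = 3, denominator = -75 + j60.
|H(j10)| = |3| / |-75 + j60| = 3 / 96.047 ≈ 0.03123.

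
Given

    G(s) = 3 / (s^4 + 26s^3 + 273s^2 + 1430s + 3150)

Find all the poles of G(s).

The poles are the roots of the denominator s^4 + 26s^3 + 273s^2 + 1430s + 3150 = 0.
Trying s = -7: the polynomial evaluates to 0, so (s + 7) is a factor.
Dividing out leaves s^3 + 19s^2 + 140s + 450 = 0.
This factors further as (s^2 + 10s + 50)(s + 9) = 0.

s = -5 ± 5j, -7, -9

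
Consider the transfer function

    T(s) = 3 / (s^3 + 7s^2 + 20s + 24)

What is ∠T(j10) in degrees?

At s = j10: numerator = 3, denominator = -676 - j800.
∠T = ∠num − ∠den = 0° − (-130.20°) = 130.2°.

∠T(j10) ≈ 130.2°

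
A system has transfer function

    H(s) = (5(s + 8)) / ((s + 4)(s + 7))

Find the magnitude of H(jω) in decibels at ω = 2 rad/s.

|H(j2)|_dB ≈ 2.05 dB

Substitute s = j2: numerator = 40 + j10, denominator = 24 + j22.
|H(j2)| = |40 + j10| / |24 + j22| = 41.231 / 32.558 ≈ 1.266.
In decibels: 20·log₁₀(1.266) ≈ 2.05 dB.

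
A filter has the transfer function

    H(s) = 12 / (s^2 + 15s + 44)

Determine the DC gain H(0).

H(0) = 3/11 ≈ 0.2727

Set s = 0: H(0) = (12) / (44) = 3/11.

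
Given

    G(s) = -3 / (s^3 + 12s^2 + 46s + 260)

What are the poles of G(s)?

The poles are the roots of the denominator s^3 + 12s^2 + 46s + 260 = 0.
Trying s = -10: the polynomial evaluates to 0, so (s + 10) is a factor.
Dividing out leaves s^2 + 2s + 26 = 0.
The quadratic formula then gives s = -1 ± 5j.

s = -1 ± 5j, -10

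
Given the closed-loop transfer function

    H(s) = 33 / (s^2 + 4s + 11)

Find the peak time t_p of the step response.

t_p ≈ 1.187 s

Comparing s^2 + 4s + 11 to s^2 + 2ζωₙs + ωₙ²: ωₙ = √11 ≈ 3.317 rad/s and ζ = 4/(2·√11) ≈ 0.6030.
ζωₙ = 4/2 = 2, so ω_d = ωₙ√(1−ζ²) = √(ωₙ² − (ζωₙ)²) = √(11 − 2²) = √7 ≈ 2.646 rad/s.
t_p = π/ω_d = π/2.646 ≈ 1.187 s.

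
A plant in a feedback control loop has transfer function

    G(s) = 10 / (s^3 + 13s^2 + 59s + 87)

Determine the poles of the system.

s = -3, -5 + 2j, -5 - 2j

The poles are the roots of the denominator s^3 + 13s^2 + 59s + 87 = 0.
Trying s = -3: the polynomial evaluates to 0, so (s + 3) is a factor.
Dividing out leaves s^2 + 10s + 29 = 0.
The quadratic formula then gives s = -5 ± 2j.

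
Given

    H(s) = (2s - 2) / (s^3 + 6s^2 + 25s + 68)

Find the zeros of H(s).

s = 1

Set the numerator to zero: 2s - 2 = 0, i.e. 2·(s - 1) = 0.
So s = 1.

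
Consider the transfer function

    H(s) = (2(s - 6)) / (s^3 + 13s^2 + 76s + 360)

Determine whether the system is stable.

stable

The denominator s^3 + 13s^2 + 76s + 360 factors as (s^2 + 4s + 40)(s + 9), giving poles at s = -2 + 6j, -2 - 6j, -9.
Since all poles lie strictly in the left half-plane, the system is stable.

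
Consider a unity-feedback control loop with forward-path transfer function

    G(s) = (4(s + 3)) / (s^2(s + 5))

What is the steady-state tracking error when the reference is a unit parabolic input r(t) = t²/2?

e_ss = 0.4167

G(s) has 2 poles at the origin.
This is a Type 2 system. Ka = lim_{s→0} s^2·G(s) = 12/5.
e_ss = 1/Ka = 1/(12/5) = 5/12 ≈ 0.4167.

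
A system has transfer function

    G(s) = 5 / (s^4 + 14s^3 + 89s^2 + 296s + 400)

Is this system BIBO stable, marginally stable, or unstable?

The denominator s^4 + 14s^3 + 89s^2 + 296s + 400 factors as (s + 4)^2(s^2 + 6s + 25), giving poles at s = -4, -3 ± 4j, -4.
Since all poles lie strictly in the left half-plane, the system is stable.

stable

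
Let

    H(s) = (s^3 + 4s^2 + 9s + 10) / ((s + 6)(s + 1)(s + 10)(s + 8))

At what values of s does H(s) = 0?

s = -2, -1 ± 2j

Set the numerator to zero: s^3 + 4s^2 + 9s + 10 = 0.
Factoring: (s + 2)(s^2 + 2s + 5) = 0.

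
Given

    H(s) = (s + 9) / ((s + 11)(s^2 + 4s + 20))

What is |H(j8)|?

|H(j8)| ≈ 0.01627

Substitute s = j8: numerator = 9 + j8, denominator = -740.
|H(j8)| = |9 + j8| / |-740| = 12.042 / 740 ≈ 0.01627.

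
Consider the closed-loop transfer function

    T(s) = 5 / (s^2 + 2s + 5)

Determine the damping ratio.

Compare the denominator to the standard form s^2 + 2ζωₙs + ωₙ².
ωₙ² = 5, so ωₙ = √5 ≈ 2.236 rad/s.
2ζωₙ = 2, so ζ = 2/(2·√5) ≈ 0.4472.

ζ ≈ 0.4472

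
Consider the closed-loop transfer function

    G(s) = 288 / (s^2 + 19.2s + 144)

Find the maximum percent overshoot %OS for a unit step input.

Comparing s^2 + 19.2s + 144 to s^2 + 2ζωₙs + ωₙ²: ωₙ = 12 rad/s and ζ = 19.2/(2·12) = 0.8.
%OS = 100·exp(−πζ/√(1−ζ²)) = 100·exp(−π·0.8/√(1−0.8²)) ≈ 1.52%.

%OS ≈ 1.52%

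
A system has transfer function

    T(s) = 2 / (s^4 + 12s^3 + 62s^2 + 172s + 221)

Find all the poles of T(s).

s = -2 ± 3j, -4 ± j

The poles are the roots of the denominator s^4 + 12s^3 + 62s^2 + 172s + 221 = 0.
No real roots exist; factor into two real quadratics: (s^2 + 4s + 13)(s^2 + 8s + 17) = 0.
Each quadratic gives a conjugate pair via the quadratic formula.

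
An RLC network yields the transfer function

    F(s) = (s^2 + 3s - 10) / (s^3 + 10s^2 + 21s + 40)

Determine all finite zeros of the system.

Set the numerator to zero: s^2 + 3s - 10 = 0.
Factoring: (s + 5)(s - 2) = 0.

s = -5, 2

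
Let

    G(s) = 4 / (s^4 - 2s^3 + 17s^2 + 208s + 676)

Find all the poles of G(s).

s = 4 ± 6j, -3 ± 2j

The poles are the roots of the denominator s^4 - 2s^3 + 17s^2 + 208s + 676 = 0.
No real roots exist; factor into two real quadratics: (s^2 - 8s + 52)(s^2 + 6s + 13) = 0.
Each quadratic gives a conjugate pair via the quadratic formula.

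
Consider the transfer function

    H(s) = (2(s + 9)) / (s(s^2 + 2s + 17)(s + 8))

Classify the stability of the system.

marginally stable

The poles can be read from the denominator factors: s = 0, -1 ± 4j, -8.
Since the simple pole(s) at s = 0 lie on the jω-axis with none in the right half-plane, the system is marginally stable.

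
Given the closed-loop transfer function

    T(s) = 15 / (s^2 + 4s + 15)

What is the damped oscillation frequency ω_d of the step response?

ω_d ≈ 3.317 rad/s

Comparing s^2 + 4s + 15 to s^2 + 2ζωₙs + ωₙ²: ωₙ = √15 ≈ 3.873 rad/s and ζ = 4/(2·√15) ≈ 0.5164.
ζωₙ = 4/2 = 2, so ω_d = ωₙ√(1−ζ²) = √(ωₙ² − (ζωₙ)²) = √(15 − 2²) = √11 ≈ 3.317 rad/s.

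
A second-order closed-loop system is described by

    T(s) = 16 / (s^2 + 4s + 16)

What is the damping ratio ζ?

Compare the denominator to the standard form s^2 + 2ζωₙs + ωₙ².
ωₙ² = 16, so ωₙ = 4 rad/s.
2ζωₙ = 4, so ζ = 4/(2·4) = 0.5.

ζ = 0.5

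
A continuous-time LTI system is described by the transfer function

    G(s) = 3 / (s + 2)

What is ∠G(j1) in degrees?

At s = j1: numerator = 3, denominator = 2 + j1.
∠G = ∠num − ∠den = 0° − (26.565°) = -26.57°.

∠G(j1) ≈ -26.57°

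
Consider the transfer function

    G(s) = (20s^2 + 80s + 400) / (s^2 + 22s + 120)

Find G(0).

Set s = 0: G(0) = (400) / (120) = 10/3.

G(0) = 10/3 ≈ 3.333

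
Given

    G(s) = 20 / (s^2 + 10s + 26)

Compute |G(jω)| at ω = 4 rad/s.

Substitute s = j4: numerator = 20, denominator = 10 + j40.
|G(j4)| = |20| / |10 + j40| = 20 / 41.231 ≈ 0.4851.

|G(j4)| ≈ 0.4851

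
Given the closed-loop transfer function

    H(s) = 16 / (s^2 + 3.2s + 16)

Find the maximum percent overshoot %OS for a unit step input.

%OS ≈ 25.4%

Comparing s^2 + 3.2s + 16 to s^2 + 2ζωₙs + ωₙ²: ωₙ = 4 rad/s and ζ = 3.2/(2·4) = 0.4.
%OS = 100·exp(−πζ/√(1−ζ²)) = 100·exp(−π·0.4/√(1−0.4²)) ≈ 25.4%.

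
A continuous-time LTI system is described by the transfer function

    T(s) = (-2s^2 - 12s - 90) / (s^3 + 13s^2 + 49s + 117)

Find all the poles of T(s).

The poles are the roots of the denominator s^3 + 13s^2 + 49s + 117 = 0.
Trying s = -9: the polynomial evaluates to 0, so (s + 9) is a factor.
Dividing out leaves s^2 + 4s + 13 = 0.
The quadratic formula then gives s = -2 ± 3j.

s = -2 + 3j, -2 - 3j, -9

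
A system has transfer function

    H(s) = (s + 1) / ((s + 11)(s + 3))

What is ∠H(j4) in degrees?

At s = j4: numerator = 1 + j4, denominator = 17 + j56.
∠H = ∠num − ∠den = 75.964° − (73.113°) = 2.851°.

∠H(j4) ≈ 2.851°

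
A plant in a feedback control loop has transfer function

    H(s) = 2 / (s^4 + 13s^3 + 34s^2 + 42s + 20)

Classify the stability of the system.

The denominator s^4 + 13s^3 + 34s^2 + 42s + 20 factors as (s^2 + 2s + 2)(s + 1)(s + 10), giving poles at s = -1 ± j, -1, -10.
Since all poles lie strictly in the left half-plane, the system is stable.

stable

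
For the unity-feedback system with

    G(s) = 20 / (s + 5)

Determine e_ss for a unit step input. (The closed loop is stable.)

G(s) has no poles at the origin.
This is a Type 0 system. Kp = lim_{s→0} G(s) = 20/5 = 4.
e_ss = 1/(1 + Kp) = 1/(1 + 4) = 1/5 ≈ 0.2000.

e_ss = 0.2000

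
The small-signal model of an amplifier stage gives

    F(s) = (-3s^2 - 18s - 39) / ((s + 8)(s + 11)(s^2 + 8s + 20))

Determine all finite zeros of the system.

Set the numerator to zero: -3s^2 - 18s - 39 = 0, i.e. -3·(s^2 + 6s + 13) = 0.
Factoring: (s^2 + 6s + 13) = 0.

s = -3 ± 2j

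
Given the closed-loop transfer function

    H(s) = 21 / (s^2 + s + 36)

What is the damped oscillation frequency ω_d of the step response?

ω_d ≈ 5.979 rad/s

Comparing s^2 + s + 36 to s^2 + 2ζωₙs + ωₙ²: ωₙ = 6 rad/s and ζ = 1/(2·6) ≈ 0.08333.
ζωₙ = 1/2 = 0.5, so ω_d = ωₙ√(1−ζ²) = √(ωₙ² − (ζωₙ)²) = √(36 − 0.5²) = √35.75 ≈ 5.979 rad/s.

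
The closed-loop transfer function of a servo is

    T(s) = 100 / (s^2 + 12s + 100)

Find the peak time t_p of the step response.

Comparing s^2 + 12s + 100 to s^2 + 2ζωₙs + ωₙ²: ωₙ = 10 rad/s and ζ = 12/(2·10) = 0.6.
ζωₙ = 12/2 = 6, so ω_d = ωₙ√(1−ζ²) = √(ωₙ² − (ζωₙ)²) = √(100 − 6²) = √64 = 8 rad/s.
t_p = π/ω_d = π/8 ≈ 0.3927 s.

t_p ≈ 0.3927 s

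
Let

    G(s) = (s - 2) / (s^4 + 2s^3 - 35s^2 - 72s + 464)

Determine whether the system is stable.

The denominator s^4 + 2s^3 - 35s^2 - 72s + 464 factors as (s - 4)^2(s^2 + 10s + 29), giving poles at s = 4, -5 + 2j, -5 - 2j, 4.
Since the pole(s) at s = 4, 4 lie in the right half-plane, the system is unstable.

unstable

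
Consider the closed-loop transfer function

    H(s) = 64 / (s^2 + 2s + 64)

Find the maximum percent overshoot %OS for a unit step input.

%OS ≈ 67.3%

Comparing s^2 + 2s + 64 to s^2 + 2ζωₙs + ωₙ²: ωₙ = 8 rad/s and ζ = 2/(2·8) = 0.125.
%OS = 100·exp(−πζ/√(1−ζ²)) = 100·exp(−π·0.125/√(1−0.125²)) ≈ 67.3%.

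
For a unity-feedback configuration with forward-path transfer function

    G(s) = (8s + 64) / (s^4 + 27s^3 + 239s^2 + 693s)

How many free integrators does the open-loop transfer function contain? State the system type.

Type 1

Factor s from the denominator: s^4 + 27s^3 + 239s^2 + 693s = s·(s^3 + 27s^2 + 239s + 693).
There is 1 pole at the origin, so the system is Type 1.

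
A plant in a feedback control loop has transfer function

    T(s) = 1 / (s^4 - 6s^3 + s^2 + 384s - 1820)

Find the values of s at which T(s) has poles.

The poles are the roots of the denominator s^4 - 6s^3 + s^2 + 384s - 1820 = 0.
Trying s = -7: the polynomial evaluates to 0, so (s + 7) is a factor.
Dividing out leaves s^3 - 13s^2 + 92s - 260 = 0.
This factors further as (s^2 - 8s + 52)(s - 5) = 0.

s = 4 + 6j, 4 - 6j, -7, 5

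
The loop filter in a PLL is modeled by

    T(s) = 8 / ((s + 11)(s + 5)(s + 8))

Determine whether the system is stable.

The poles can be read from the denominator factors: s = -11, -5, -8.
Since all poles lie strictly in the left half-plane, the system is stable.

stable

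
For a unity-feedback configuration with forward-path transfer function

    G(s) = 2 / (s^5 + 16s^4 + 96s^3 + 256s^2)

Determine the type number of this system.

Factor s from the denominator: s^5 + 16s^4 + 96s^3 + 256s^2 = s^2·(s^3 + 16s^2 + 96s + 256).
There are 2 poles at the origin, so the system is Type 2.

Type 2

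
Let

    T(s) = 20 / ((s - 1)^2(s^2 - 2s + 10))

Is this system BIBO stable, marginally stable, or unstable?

unstable

The poles can be read from the denominator factors: s = 1, 1 ± 3j, 1.
Since the pole(s) at s = 1, 1 + 3j, 1 - 3j, 1 lie in the right half-plane, the system is unstable.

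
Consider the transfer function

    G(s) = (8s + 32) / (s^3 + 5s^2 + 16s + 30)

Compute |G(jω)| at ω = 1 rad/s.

|G(j1)| ≈ 1.131

Substitute s = j1: numerator = 32 + j8, denominator = 25 + j15.
|G(j1)| = |32 + j8| / |25 + j15| = 32.985 / 29.155 ≈ 1.131.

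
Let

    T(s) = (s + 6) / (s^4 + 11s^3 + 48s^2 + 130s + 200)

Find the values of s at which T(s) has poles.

The poles are the roots of the denominator s^4 + 11s^3 + 48s^2 + 130s + 200 = 0.
Trying s = -4: the polynomial evaluates to 0, so (s + 4) is a factor.
Dividing out leaves s^3 + 7s^2 + 20s + 50 = 0.
This factors further as (s^2 + 2s + 10)(s + 5) = 0.

s = -1 + 3j, -1 - 3j, -4, -5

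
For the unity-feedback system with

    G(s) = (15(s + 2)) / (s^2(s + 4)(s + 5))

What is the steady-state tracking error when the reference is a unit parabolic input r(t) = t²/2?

e_ss = 0.6667

G(s) has 2 poles at the origin.
This is a Type 2 system. Ka = lim_{s→0} s^2·G(s) = 30/20 = 3/2.
e_ss = 1/Ka = 1/(3/2) = 2/3 ≈ 0.6667.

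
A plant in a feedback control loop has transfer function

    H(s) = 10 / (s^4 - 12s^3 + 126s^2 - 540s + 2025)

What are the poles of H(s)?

The poles are the roots of the denominator s^4 - 12s^3 + 126s^2 - 540s + 2025 = 0.
No real roots exist; factor into two real quadratics: (s^2 - 6s + 45)(s^2 - 6s + 45) = 0.
Each quadratic gives a conjugate pair via the quadratic formula.

s = 3 + 6j, 3 - 6j, 3 + 6j, 3 - 6j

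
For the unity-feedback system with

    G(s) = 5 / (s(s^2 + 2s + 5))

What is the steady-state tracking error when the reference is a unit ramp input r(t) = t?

e_ss = 1

G(s) has one pole at the origin.
This is a Type 1 system. Kv = lim_{s→0} s·G(s) = 5/5 = 1.
e_ss = 1/Kv = 1/(1) = 1.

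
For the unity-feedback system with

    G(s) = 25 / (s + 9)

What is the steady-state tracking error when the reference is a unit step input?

G(s) has no poles at the origin.
This is a Type 0 system. Kp = lim_{s→0} G(s) = 25/9.
e_ss = 1/(1 + Kp) = 1/(1 + 25/9) = 9/34 ≈ 0.2647.

e_ss = 0.2647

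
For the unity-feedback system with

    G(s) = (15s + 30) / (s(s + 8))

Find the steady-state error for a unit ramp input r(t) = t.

e_ss = 0.2667

G(s) has one pole at the origin.
This is a Type 1 system. Kv = lim_{s→0} s·G(s) = 30/8 = 15/4.
e_ss = 1/Kv = 1/(15/4) = 4/15 ≈ 0.2667.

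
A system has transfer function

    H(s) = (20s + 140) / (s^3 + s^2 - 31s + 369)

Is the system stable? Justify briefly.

unstable

The denominator s^3 + s^2 - 31s + 369 factors as (s + 9)(s^2 - 8s + 41), giving poles at s = -9, 4 + 5j, 4 - 5j.
Since the pole(s) at s = 4 ± 5j lie in the right half-plane, the system is unstable.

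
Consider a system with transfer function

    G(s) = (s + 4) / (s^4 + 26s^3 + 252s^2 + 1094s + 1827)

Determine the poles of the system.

s = -5 + 2j, -5 - 2j, -7, -9

The poles are the roots of the denominator s^4 + 26s^3 + 252s^2 + 1094s + 1827 = 0.
Trying s = -7: the polynomial evaluates to 0, so (s + 7) is a factor.
Dividing out leaves s^3 + 19s^2 + 119s + 261 = 0.
This factors further as (s^2 + 10s + 29)(s + 9) = 0.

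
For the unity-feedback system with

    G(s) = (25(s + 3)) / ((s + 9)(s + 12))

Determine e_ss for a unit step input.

G(s) has no poles at the origin.
This is a Type 0 system. Kp = lim_{s→0} G(s) = 75/108 = 25/36.
e_ss = 1/(1 + Kp) = 1/(1 + 25/36) = 36/61 ≈ 0.5902.

e_ss = 0.5902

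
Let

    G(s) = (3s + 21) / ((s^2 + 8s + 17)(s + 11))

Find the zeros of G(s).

s = -7

Set the numerator to zero: 3s + 21 = 0, i.e. 3·(s + 7) = 0.
So s = -7.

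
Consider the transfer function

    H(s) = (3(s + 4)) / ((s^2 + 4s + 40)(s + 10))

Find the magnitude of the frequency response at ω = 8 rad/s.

|H(j8)| ≈ 0.05238

Substitute s = j8: numerator = 12 + j24, denominator = -496 + j128.
|H(j8)| = |12 + j24| / |-496 + j128| = 26.833 / 512.25 ≈ 0.05238.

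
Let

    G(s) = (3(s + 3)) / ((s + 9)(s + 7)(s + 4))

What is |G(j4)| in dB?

Substitute s = j4: numerator = 9 + j12, denominator = -68 + j444.
|G(j4)| = |9 + j12| / |-68 + j444| = 15 / 449.18 ≈ 0.03339.
In decibels: 20·log₁₀(0.03339) ≈ -29.5 dB.

|G(j4)|_dB ≈ -29.5 dB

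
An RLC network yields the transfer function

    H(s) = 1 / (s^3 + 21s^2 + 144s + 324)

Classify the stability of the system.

The denominator s^3 + 21s^2 + 144s + 324 factors as (s + 6)^2(s + 9), giving poles at s = -6, -9, -6.
Since all poles lie strictly in the left half-plane, the system is stable.

stable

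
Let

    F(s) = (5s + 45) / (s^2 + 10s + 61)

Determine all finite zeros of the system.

s = -9

Set the numerator to zero: 5s + 45 = 0, i.e. 5·(s + 9) = 0.
So s = -9.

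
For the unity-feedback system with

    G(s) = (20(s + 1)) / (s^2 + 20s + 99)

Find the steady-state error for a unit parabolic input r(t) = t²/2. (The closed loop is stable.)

G(s) has no poles at the origin.
This is a Type 0 system; Ka = lim_{s→0} s^2·G(s) = 0, so the steady-state error for a parabola input is infinite.

e_ss = ∞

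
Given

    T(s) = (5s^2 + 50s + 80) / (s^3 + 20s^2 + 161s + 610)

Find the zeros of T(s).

Set the numerator to zero: 5s^2 + 50s + 80 = 0, i.e. 5·(s^2 + 10s + 16) = 0.
Factoring: (s + 8)(s + 2) = 0.

s = -8, -2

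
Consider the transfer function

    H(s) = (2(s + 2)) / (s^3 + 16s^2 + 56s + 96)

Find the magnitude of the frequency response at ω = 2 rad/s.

Substitute s = j2: numerator = 4 + j4, denominator = 32 + j104.
|H(j2)| = |4 + j4| / |32 + j104| = 5.6569 / 108.81 ≈ 0.05199.

|H(j2)| ≈ 0.05199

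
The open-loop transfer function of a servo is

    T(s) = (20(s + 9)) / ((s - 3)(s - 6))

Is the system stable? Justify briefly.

The poles can be read from the denominator factors: s = 3, 6.
Since the pole(s) at s = 3, 6 lie in the right half-plane, the system is unstable.

unstable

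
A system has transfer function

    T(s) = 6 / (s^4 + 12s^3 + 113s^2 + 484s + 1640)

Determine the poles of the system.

s = -4 ± 5j, -2 ± 6j

The poles are the roots of the denominator s^4 + 12s^3 + 113s^2 + 484s + 1640 = 0.
No real roots exist; factor into two real quadratics: (s^2 + 8s + 41)(s^2 + 4s + 40) = 0.
Each quadratic gives a conjugate pair via the quadratic formula.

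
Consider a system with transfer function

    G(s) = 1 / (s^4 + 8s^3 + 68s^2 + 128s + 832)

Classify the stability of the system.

The denominator s^4 + 8s^3 + 68s^2 + 128s + 832 factors as (s^2 + 16)(s^2 + 8s + 52), giving poles at s = 4j, -4j, -4 + 6j, -4 - 6j.
Since the simple pole(s) at s = ±4j lie on the jω-axis with none in the right half-plane, the system is marginally stable.

marginally stable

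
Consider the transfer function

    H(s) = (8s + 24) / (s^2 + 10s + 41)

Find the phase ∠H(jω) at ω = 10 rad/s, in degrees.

∠H(j10) ≈ -47.24°

At s = j10: numerator = 24 + j80, denominator = -59 + j100.
∠H = ∠num − ∠den = 73.301° − (120.54°) = -47.24°.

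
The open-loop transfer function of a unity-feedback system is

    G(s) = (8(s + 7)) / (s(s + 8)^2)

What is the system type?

Type 1

The denominator has 1 factor of s at the origin (free integrator), so this is a Type 1 system.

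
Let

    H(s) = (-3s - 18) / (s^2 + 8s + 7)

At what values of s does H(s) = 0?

Set the numerator to zero: -3s - 18 = 0, i.e. -3·(s + 6) = 0.
So s = -6.

s = -6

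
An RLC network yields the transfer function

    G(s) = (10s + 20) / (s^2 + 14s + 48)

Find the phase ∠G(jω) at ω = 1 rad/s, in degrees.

∠G(j1) ≈ 9.978°

At s = j1: numerator = 20 + j10, denominator = 47 + j14.
∠G = ∠num − ∠den = 26.565° − (16.587°) = 9.978°.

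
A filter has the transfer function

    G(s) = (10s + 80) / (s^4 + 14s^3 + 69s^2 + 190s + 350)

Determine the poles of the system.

s = -1 + 3j, -1 - 3j, -7, -5

The poles are the roots of the denominator s^4 + 14s^3 + 69s^2 + 190s + 350 = 0.
Trying s = -7: the polynomial evaluates to 0, so (s + 7) is a factor.
Dividing out leaves s^3 + 7s^2 + 20s + 50 = 0.
This factors further as (s^2 + 2s + 10)(s + 5) = 0.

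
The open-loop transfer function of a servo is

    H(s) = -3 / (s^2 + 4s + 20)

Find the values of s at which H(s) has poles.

s = -2 + 4j, -2 - 4j

The poles are the roots of the denominator s^2 + 4s + 20 = 0.
Using the quadratic formula: s = (-4 ± √(-64))/2 = -2 ± 4j.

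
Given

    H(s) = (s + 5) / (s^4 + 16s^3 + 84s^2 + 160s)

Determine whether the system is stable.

The denominator s^4 + 16s^3 + 84s^2 + 160s factors as s(s^2 + 8s + 20)(s + 8), giving poles at s = 0, -4 + 2j, -4 - 2j, -8.
Since the simple pole(s) at s = 0 lie on the jω-axis with none in the right half-plane, the system is marginally stable.

marginally stable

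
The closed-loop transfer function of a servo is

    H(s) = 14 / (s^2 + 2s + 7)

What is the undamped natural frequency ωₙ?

ωₙ ≈ 2.646 rad/s

Compare the denominator to the standard form s^2 + 2ζωₙs + ωₙ².
ωₙ² = 7, so ωₙ = √7 ≈ 2.646 rad/s.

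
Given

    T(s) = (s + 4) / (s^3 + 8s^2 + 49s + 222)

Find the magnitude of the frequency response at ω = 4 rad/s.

|T(j4)| ≈ 0.03491

Substitute s = j4: numerator = 4 + j4, denominator = 94 + j132.
|T(j4)| = |4 + j4| / |94 + j132| = 5.6569 / 162.05 ≈ 0.03491.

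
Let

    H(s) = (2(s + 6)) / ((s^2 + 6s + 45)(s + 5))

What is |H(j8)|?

|H(j8)| ≈ 0.04107

Substitute s = j8: numerator = 12 + j16, denominator = -479 + j88.
|H(j8)| = |12 + j16| / |-479 + j88| = 20 / 487.02 ≈ 0.04107.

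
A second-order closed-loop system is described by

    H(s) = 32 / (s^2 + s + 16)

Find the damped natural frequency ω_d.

ω_d ≈ 3.969 rad/s

Comparing s^2 + s + 16 to s^2 + 2ζωₙs + ωₙ²: ωₙ = 4 rad/s and ζ = 1/(2·4) = 0.125.
ζωₙ = 1/2 = 0.5, so ω_d = ωₙ√(1−ζ²) = √(ωₙ² − (ζωₙ)²) = √(16 − 0.5²) = √15.75 ≈ 3.969 rad/s.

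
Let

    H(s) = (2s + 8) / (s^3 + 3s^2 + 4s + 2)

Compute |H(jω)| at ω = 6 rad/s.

Substitute s = j6: numerator = 8 + j12, denominator = -106 - j192.
|H(j6)| = |8 + j12| / |-106 - j192| = 14.422 / 219.32 ≈ 0.06576.

|H(j6)| ≈ 0.06576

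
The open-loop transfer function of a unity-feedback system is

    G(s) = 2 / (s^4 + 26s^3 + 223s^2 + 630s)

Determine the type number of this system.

Type 1

The denominator has 1 factor of s at the origin (free integrator), so this is a Type 1 system.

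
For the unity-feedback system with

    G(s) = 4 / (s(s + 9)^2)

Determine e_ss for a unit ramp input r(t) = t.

G(s) has one pole at the origin.
This is a Type 1 system. Kv = lim_{s→0} s·G(s) = 4/81.
e_ss = 1/Kv = 1/(4/81) = 81/4 ≈ 20.25.

e_ss = 20.25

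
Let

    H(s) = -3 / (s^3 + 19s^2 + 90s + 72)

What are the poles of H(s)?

s = -12, -1, -6

The poles are the roots of the denominator s^3 + 19s^2 + 90s + 72 = 0.
Trying s = -12: the polynomial evaluates to 0, so (s + 12) is a factor.
Dividing out leaves s^2 + 7s + 6 = 0.
Factoring the quadratic: (s + 1)(s + 6) = 0.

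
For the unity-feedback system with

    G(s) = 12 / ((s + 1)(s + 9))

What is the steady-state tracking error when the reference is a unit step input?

G(s) has no poles at the origin.
This is a Type 0 system. Kp = lim_{s→0} G(s) = 12/9 = 4/3.
e_ss = 1/(1 + Kp) = 1/(1 + 4/3) = 3/7 ≈ 0.4286.

e_ss = 0.4286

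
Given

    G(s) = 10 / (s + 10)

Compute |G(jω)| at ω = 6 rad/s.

|G(j6)| ≈ 0.8575

Substitute s = j6: numerator = 10, denominator = 10 + j6.
|G(j6)| = |10| / |10 + j6| = 10 / 11.662 ≈ 0.8575.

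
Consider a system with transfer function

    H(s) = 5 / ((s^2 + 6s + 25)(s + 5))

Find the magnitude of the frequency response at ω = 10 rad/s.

Substitute s = j10: numerator = 5, denominator = -975 - j450.
|H(j10)| = |5| / |-975 - j450| = 5 / 1073.8 ≈ 0.004656.

|H(j10)| ≈ 0.004656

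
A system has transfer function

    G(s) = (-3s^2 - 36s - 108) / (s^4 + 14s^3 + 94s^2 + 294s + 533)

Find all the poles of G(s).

The poles are the roots of the denominator s^4 + 14s^3 + 94s^2 + 294s + 533 = 0.
No real roots exist; factor into two real quadratics: (s^2 + 4s + 13)(s^2 + 10s + 41) = 0.
Each quadratic gives a conjugate pair via the quadratic formula.

s = -2 + 3j, -2 - 3j, -5 + 4j, -5 - 4j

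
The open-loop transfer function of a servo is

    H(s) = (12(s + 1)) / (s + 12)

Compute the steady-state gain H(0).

At s = 0 each factor (s + a) contributes a and each (s^2 + bs + c) contributes c.
H(0) = 12·(1) / ((12)) = 12/12 = 1.

H(0) = 1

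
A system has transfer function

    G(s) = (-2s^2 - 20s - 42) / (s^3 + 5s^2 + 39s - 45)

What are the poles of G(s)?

s = -3 ± 6j, 1

The poles are the roots of the denominator s^3 + 5s^2 + 39s - 45 = 0.
Trying s = 1: the polynomial evaluates to 0, so (s - 1) is a factor.
Dividing out leaves s^2 + 6s + 45 = 0.
The quadratic formula then gives s = -3 ± 6j.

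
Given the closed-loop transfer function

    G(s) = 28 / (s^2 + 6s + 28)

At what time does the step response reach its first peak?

Comparing s^2 + 6s + 28 to s^2 + 2ζωₙs + ωₙ²: ωₙ = √28 ≈ 5.292 rad/s and ζ = 6/(2·√28) ≈ 0.5669.
ζωₙ = 6/2 = 3, so ω_d = ωₙ√(1−ζ²) = √(ωₙ² − (ζωₙ)²) = √(28 − 3²) = √19 ≈ 4.359 rad/s.
t_p = π/ω_d = π/4.359 ≈ 0.7207 s.

t_p ≈ 0.7207 s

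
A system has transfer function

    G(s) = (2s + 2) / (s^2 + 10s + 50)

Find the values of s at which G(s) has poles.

The poles are the roots of the denominator s^2 + 10s + 50 = 0.
Using the quadratic formula: s = (-10 ± √(-100))/2 = -5 ± 5j.

s = -5 + 5j, -5 - 5j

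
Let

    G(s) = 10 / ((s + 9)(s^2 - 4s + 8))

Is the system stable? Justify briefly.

The poles can be read from the denominator factors: s = -9, 2 + 2j, 2 - 2j.
Since the pole(s) at s = 2 + 2j, 2 - 2j lie in the right half-plane, the system is unstable.

unstable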